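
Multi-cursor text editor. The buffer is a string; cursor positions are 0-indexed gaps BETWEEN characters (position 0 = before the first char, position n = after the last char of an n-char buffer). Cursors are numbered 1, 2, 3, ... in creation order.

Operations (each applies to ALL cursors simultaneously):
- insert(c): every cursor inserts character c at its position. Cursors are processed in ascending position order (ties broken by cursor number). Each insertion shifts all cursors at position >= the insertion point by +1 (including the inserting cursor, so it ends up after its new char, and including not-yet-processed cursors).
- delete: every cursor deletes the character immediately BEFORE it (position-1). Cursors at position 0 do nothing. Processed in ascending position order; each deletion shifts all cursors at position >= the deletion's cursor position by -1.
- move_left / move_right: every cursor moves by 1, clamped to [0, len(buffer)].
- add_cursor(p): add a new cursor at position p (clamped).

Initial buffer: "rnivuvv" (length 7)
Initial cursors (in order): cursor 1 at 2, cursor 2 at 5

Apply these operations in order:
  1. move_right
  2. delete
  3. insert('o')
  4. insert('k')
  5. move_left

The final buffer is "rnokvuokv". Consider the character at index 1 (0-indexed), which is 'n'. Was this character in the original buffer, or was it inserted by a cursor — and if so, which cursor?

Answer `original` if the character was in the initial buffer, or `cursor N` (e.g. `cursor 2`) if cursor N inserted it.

After op 1 (move_right): buffer="rnivuvv" (len 7), cursors c1@3 c2@6, authorship .......
After op 2 (delete): buffer="rnvuv" (len 5), cursors c1@2 c2@4, authorship .....
After op 3 (insert('o')): buffer="rnovuov" (len 7), cursors c1@3 c2@6, authorship ..1..2.
After op 4 (insert('k')): buffer="rnokvuokv" (len 9), cursors c1@4 c2@8, authorship ..11..22.
After op 5 (move_left): buffer="rnokvuokv" (len 9), cursors c1@3 c2@7, authorship ..11..22.
Authorship (.=original, N=cursor N): . . 1 1 . . 2 2 .
Index 1: author = original

Answer: original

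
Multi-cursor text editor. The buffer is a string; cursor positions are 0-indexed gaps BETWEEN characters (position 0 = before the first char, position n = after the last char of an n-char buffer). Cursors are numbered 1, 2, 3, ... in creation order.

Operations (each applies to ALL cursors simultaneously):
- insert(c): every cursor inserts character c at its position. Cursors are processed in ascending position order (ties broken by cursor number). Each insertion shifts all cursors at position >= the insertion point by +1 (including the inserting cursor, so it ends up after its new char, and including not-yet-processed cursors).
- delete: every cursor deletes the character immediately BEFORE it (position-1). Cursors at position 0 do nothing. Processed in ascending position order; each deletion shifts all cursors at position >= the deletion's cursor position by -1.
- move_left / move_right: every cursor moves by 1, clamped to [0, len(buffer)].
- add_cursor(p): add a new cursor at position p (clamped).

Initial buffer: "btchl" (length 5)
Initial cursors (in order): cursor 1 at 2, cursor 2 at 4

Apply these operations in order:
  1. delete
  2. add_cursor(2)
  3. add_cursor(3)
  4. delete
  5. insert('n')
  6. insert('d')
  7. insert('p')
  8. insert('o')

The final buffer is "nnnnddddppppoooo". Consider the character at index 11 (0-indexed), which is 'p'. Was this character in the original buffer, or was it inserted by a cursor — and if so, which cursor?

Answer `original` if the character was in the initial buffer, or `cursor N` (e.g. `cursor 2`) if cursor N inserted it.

Answer: cursor 4

Derivation:
After op 1 (delete): buffer="bcl" (len 3), cursors c1@1 c2@2, authorship ...
After op 2 (add_cursor(2)): buffer="bcl" (len 3), cursors c1@1 c2@2 c3@2, authorship ...
After op 3 (add_cursor(3)): buffer="bcl" (len 3), cursors c1@1 c2@2 c3@2 c4@3, authorship ...
After op 4 (delete): buffer="" (len 0), cursors c1@0 c2@0 c3@0 c4@0, authorship 
After op 5 (insert('n')): buffer="nnnn" (len 4), cursors c1@4 c2@4 c3@4 c4@4, authorship 1234
After op 6 (insert('d')): buffer="nnnndddd" (len 8), cursors c1@8 c2@8 c3@8 c4@8, authorship 12341234
After op 7 (insert('p')): buffer="nnnnddddpppp" (len 12), cursors c1@12 c2@12 c3@12 c4@12, authorship 123412341234
After op 8 (insert('o')): buffer="nnnnddddppppoooo" (len 16), cursors c1@16 c2@16 c3@16 c4@16, authorship 1234123412341234
Authorship (.=original, N=cursor N): 1 2 3 4 1 2 3 4 1 2 3 4 1 2 3 4
Index 11: author = 4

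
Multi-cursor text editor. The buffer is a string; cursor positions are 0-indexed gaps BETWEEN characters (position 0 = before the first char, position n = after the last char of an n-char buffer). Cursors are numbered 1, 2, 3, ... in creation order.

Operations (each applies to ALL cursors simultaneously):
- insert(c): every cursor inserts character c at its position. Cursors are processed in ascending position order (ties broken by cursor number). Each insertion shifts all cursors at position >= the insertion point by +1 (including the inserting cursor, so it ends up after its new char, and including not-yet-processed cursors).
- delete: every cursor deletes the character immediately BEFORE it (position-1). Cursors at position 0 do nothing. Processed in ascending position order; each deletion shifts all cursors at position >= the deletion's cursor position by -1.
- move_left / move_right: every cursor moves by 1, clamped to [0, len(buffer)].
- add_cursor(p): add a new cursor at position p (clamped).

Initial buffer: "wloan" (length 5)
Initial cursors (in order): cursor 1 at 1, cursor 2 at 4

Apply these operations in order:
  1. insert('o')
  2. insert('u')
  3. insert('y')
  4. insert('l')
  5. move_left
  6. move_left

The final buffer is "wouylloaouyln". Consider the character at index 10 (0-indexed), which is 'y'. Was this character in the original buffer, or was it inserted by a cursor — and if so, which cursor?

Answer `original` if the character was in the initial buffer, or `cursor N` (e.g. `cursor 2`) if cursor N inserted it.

Answer: cursor 2

Derivation:
After op 1 (insert('o')): buffer="woloaon" (len 7), cursors c1@2 c2@6, authorship .1...2.
After op 2 (insert('u')): buffer="wouloaoun" (len 9), cursors c1@3 c2@8, authorship .11...22.
After op 3 (insert('y')): buffer="wouyloaouyn" (len 11), cursors c1@4 c2@10, authorship .111...222.
After op 4 (insert('l')): buffer="wouylloaouyln" (len 13), cursors c1@5 c2@12, authorship .1111...2222.
After op 5 (move_left): buffer="wouylloaouyln" (len 13), cursors c1@4 c2@11, authorship .1111...2222.
After op 6 (move_left): buffer="wouylloaouyln" (len 13), cursors c1@3 c2@10, authorship .1111...2222.
Authorship (.=original, N=cursor N): . 1 1 1 1 . . . 2 2 2 2 .
Index 10: author = 2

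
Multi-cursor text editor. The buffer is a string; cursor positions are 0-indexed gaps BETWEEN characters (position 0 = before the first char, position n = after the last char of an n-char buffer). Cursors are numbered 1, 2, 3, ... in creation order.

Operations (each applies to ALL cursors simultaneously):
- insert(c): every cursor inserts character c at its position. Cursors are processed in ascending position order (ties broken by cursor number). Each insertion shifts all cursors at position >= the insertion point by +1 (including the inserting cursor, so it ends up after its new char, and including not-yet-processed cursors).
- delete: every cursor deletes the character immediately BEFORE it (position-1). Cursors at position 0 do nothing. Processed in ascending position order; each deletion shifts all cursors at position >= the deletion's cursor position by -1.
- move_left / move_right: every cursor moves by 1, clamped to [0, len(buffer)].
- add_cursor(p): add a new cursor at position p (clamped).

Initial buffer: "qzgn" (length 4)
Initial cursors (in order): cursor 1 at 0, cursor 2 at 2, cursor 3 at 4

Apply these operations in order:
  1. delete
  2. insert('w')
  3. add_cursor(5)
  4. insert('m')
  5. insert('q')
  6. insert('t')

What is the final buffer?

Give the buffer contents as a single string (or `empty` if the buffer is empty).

Answer: wmqtqwmqtgwmmqqtt

Derivation:
After op 1 (delete): buffer="qg" (len 2), cursors c1@0 c2@1 c3@2, authorship ..
After op 2 (insert('w')): buffer="wqwgw" (len 5), cursors c1@1 c2@3 c3@5, authorship 1.2.3
After op 3 (add_cursor(5)): buffer="wqwgw" (len 5), cursors c1@1 c2@3 c3@5 c4@5, authorship 1.2.3
After op 4 (insert('m')): buffer="wmqwmgwmm" (len 9), cursors c1@2 c2@5 c3@9 c4@9, authorship 11.22.334
After op 5 (insert('q')): buffer="wmqqwmqgwmmqq" (len 13), cursors c1@3 c2@7 c3@13 c4@13, authorship 111.222.33434
After op 6 (insert('t')): buffer="wmqtqwmqtgwmmqqtt" (len 17), cursors c1@4 c2@9 c3@17 c4@17, authorship 1111.2222.3343434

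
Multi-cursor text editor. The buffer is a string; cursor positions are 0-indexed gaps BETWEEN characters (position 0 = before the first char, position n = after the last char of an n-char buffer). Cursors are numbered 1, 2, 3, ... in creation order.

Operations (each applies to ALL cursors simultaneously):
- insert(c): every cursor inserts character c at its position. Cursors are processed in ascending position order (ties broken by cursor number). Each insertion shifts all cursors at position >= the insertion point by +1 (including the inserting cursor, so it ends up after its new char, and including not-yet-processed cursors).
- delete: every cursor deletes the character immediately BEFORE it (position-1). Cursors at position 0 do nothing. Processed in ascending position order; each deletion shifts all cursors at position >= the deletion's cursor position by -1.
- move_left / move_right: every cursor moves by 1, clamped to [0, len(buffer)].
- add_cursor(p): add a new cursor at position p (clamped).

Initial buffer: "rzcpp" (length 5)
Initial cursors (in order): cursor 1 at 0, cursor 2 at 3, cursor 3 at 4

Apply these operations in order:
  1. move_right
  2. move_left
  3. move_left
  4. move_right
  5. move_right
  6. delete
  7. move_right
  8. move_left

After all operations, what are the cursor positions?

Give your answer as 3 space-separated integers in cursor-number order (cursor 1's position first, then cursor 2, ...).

After op 1 (move_right): buffer="rzcpp" (len 5), cursors c1@1 c2@4 c3@5, authorship .....
After op 2 (move_left): buffer="rzcpp" (len 5), cursors c1@0 c2@3 c3@4, authorship .....
After op 3 (move_left): buffer="rzcpp" (len 5), cursors c1@0 c2@2 c3@3, authorship .....
After op 4 (move_right): buffer="rzcpp" (len 5), cursors c1@1 c2@3 c3@4, authorship .....
After op 5 (move_right): buffer="rzcpp" (len 5), cursors c1@2 c2@4 c3@5, authorship .....
After op 6 (delete): buffer="rc" (len 2), cursors c1@1 c2@2 c3@2, authorship ..
After op 7 (move_right): buffer="rc" (len 2), cursors c1@2 c2@2 c3@2, authorship ..
After op 8 (move_left): buffer="rc" (len 2), cursors c1@1 c2@1 c3@1, authorship ..

Answer: 1 1 1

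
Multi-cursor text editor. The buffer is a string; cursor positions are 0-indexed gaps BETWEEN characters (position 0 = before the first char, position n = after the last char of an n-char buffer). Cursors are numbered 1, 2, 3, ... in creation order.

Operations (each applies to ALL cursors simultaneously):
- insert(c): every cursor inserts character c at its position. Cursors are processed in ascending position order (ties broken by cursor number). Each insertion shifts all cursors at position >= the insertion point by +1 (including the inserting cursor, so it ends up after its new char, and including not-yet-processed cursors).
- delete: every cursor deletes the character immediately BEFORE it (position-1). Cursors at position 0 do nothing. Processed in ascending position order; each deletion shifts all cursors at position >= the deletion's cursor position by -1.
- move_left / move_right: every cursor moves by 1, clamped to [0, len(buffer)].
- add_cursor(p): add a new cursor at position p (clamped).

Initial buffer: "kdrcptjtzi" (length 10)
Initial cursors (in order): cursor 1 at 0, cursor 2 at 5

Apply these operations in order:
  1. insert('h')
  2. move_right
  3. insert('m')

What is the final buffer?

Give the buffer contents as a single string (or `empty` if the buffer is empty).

After op 1 (insert('h')): buffer="hkdrcphtjtzi" (len 12), cursors c1@1 c2@7, authorship 1.....2.....
After op 2 (move_right): buffer="hkdrcphtjtzi" (len 12), cursors c1@2 c2@8, authorship 1.....2.....
After op 3 (insert('m')): buffer="hkmdrcphtmjtzi" (len 14), cursors c1@3 c2@10, authorship 1.1....2.2....

Answer: hkmdrcphtmjtzi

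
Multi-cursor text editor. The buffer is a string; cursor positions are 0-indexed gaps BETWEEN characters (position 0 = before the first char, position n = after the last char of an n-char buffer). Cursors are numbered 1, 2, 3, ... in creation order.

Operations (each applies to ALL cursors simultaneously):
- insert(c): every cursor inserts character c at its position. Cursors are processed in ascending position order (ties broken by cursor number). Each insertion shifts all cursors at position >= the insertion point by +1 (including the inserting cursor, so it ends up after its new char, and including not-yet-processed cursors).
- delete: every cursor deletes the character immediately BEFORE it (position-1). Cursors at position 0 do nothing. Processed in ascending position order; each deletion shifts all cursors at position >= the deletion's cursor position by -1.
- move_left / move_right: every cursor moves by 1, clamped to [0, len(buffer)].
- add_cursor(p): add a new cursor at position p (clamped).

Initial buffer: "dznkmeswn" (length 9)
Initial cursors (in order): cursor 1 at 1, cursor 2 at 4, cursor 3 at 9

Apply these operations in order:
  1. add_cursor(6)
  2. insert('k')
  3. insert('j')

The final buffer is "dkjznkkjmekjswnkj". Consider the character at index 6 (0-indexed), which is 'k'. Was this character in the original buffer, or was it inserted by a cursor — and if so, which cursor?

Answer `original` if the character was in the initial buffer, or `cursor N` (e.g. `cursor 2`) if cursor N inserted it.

Answer: cursor 2

Derivation:
After op 1 (add_cursor(6)): buffer="dznkmeswn" (len 9), cursors c1@1 c2@4 c4@6 c3@9, authorship .........
After op 2 (insert('k')): buffer="dkznkkmekswnk" (len 13), cursors c1@2 c2@6 c4@9 c3@13, authorship .1...2..4...3
After op 3 (insert('j')): buffer="dkjznkkjmekjswnkj" (len 17), cursors c1@3 c2@8 c4@12 c3@17, authorship .11...22..44...33
Authorship (.=original, N=cursor N): . 1 1 . . . 2 2 . . 4 4 . . . 3 3
Index 6: author = 2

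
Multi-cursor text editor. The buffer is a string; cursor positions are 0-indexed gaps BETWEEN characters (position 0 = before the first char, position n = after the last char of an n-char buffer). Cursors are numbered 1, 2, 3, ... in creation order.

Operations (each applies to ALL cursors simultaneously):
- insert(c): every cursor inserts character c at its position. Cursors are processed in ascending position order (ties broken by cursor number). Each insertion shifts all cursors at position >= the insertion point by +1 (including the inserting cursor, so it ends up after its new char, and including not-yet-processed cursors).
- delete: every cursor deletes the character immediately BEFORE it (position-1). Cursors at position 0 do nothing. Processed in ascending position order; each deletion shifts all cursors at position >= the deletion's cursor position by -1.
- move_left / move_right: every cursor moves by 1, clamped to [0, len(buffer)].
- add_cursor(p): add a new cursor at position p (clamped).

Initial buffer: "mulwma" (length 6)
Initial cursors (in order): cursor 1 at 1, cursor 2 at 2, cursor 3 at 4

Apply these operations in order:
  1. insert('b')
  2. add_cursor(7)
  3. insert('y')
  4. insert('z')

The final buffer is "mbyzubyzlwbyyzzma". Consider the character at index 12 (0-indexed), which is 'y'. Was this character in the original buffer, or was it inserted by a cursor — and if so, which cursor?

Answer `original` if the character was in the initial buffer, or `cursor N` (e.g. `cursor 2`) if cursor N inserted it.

Answer: cursor 4

Derivation:
After op 1 (insert('b')): buffer="mbublwbma" (len 9), cursors c1@2 c2@4 c3@7, authorship .1.2..3..
After op 2 (add_cursor(7)): buffer="mbublwbma" (len 9), cursors c1@2 c2@4 c3@7 c4@7, authorship .1.2..3..
After op 3 (insert('y')): buffer="mbyubylwbyyma" (len 13), cursors c1@3 c2@6 c3@11 c4@11, authorship .11.22..334..
After op 4 (insert('z')): buffer="mbyzubyzlwbyyzzma" (len 17), cursors c1@4 c2@8 c3@15 c4@15, authorship .111.222..33434..
Authorship (.=original, N=cursor N): . 1 1 1 . 2 2 2 . . 3 3 4 3 4 . .
Index 12: author = 4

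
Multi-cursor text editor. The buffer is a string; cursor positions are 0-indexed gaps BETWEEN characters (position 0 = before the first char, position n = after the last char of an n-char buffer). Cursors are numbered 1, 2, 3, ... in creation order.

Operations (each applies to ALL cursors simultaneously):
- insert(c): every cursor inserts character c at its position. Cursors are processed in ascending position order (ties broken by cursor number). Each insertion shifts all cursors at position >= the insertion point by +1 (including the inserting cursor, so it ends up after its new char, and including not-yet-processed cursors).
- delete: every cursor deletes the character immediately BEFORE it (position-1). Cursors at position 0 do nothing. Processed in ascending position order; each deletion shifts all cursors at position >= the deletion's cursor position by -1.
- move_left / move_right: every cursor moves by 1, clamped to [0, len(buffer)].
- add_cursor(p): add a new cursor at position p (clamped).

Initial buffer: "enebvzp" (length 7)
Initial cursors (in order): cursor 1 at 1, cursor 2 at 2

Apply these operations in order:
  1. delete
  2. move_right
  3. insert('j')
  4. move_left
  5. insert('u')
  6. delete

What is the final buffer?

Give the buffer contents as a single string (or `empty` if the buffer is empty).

Answer: ejjbvzp

Derivation:
After op 1 (delete): buffer="ebvzp" (len 5), cursors c1@0 c2@0, authorship .....
After op 2 (move_right): buffer="ebvzp" (len 5), cursors c1@1 c2@1, authorship .....
After op 3 (insert('j')): buffer="ejjbvzp" (len 7), cursors c1@3 c2@3, authorship .12....
After op 4 (move_left): buffer="ejjbvzp" (len 7), cursors c1@2 c2@2, authorship .12....
After op 5 (insert('u')): buffer="ejuujbvzp" (len 9), cursors c1@4 c2@4, authorship .1122....
After op 6 (delete): buffer="ejjbvzp" (len 7), cursors c1@2 c2@2, authorship .12....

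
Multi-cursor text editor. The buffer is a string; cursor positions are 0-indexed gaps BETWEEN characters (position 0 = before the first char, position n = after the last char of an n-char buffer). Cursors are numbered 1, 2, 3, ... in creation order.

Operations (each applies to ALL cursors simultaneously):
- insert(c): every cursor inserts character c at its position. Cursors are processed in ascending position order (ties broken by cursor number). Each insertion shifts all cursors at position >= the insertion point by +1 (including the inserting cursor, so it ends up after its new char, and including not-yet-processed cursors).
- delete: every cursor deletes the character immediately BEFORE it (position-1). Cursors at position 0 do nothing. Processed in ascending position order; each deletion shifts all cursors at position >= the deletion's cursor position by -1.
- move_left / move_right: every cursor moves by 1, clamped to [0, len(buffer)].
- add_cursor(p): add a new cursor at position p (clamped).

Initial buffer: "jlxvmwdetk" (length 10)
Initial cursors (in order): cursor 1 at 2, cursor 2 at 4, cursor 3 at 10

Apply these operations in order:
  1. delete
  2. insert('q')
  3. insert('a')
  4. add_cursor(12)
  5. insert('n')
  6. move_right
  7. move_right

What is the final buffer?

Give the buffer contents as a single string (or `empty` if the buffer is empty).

After op 1 (delete): buffer="jxmwdet" (len 7), cursors c1@1 c2@2 c3@7, authorship .......
After op 2 (insert('q')): buffer="jqxqmwdetq" (len 10), cursors c1@2 c2@4 c3@10, authorship .1.2.....3
After op 3 (insert('a')): buffer="jqaxqamwdetqa" (len 13), cursors c1@3 c2@6 c3@13, authorship .11.22.....33
After op 4 (add_cursor(12)): buffer="jqaxqamwdetqa" (len 13), cursors c1@3 c2@6 c4@12 c3@13, authorship .11.22.....33
After op 5 (insert('n')): buffer="jqanxqanmwdetqnan" (len 17), cursors c1@4 c2@8 c4@15 c3@17, authorship .111.222.....3433
After op 6 (move_right): buffer="jqanxqanmwdetqnan" (len 17), cursors c1@5 c2@9 c4@16 c3@17, authorship .111.222.....3433
After op 7 (move_right): buffer="jqanxqanmwdetqnan" (len 17), cursors c1@6 c2@10 c3@17 c4@17, authorship .111.222.....3433

Answer: jqanxqanmwdetqnan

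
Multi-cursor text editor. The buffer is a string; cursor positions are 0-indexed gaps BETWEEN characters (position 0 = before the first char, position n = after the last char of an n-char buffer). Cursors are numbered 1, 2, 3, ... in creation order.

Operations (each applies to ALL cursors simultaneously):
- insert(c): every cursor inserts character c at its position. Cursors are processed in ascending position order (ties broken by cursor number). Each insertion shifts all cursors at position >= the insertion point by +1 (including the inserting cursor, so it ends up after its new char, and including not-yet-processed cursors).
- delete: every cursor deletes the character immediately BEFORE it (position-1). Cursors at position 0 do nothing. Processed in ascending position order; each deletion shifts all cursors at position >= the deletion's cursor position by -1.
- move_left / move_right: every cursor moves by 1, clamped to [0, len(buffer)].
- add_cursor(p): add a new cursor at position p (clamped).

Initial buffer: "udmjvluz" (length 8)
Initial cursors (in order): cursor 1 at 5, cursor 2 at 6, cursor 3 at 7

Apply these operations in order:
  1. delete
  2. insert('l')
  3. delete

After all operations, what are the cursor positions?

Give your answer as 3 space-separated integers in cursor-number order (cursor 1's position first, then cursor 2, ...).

After op 1 (delete): buffer="udmjz" (len 5), cursors c1@4 c2@4 c3@4, authorship .....
After op 2 (insert('l')): buffer="udmjlllz" (len 8), cursors c1@7 c2@7 c3@7, authorship ....123.
After op 3 (delete): buffer="udmjz" (len 5), cursors c1@4 c2@4 c3@4, authorship .....

Answer: 4 4 4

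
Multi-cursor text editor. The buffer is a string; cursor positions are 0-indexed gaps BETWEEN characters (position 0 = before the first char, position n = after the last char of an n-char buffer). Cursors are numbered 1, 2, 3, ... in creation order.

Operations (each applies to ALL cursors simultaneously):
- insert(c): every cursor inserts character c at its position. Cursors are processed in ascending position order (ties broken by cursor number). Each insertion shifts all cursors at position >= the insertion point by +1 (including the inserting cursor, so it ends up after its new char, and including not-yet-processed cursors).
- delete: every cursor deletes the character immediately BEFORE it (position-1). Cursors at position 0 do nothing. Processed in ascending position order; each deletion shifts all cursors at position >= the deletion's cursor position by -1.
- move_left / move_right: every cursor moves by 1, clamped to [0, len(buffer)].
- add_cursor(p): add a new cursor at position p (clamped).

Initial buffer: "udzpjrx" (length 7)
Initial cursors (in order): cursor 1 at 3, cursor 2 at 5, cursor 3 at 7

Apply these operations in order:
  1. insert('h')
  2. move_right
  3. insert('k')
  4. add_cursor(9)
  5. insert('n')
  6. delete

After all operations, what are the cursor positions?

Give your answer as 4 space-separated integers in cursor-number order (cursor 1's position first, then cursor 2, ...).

Answer: 6 10 13 9

Derivation:
After op 1 (insert('h')): buffer="udzhpjhrxh" (len 10), cursors c1@4 c2@7 c3@10, authorship ...1..2..3
After op 2 (move_right): buffer="udzhpjhrxh" (len 10), cursors c1@5 c2@8 c3@10, authorship ...1..2..3
After op 3 (insert('k')): buffer="udzhpkjhrkxhk" (len 13), cursors c1@6 c2@10 c3@13, authorship ...1.1.2.2.33
After op 4 (add_cursor(9)): buffer="udzhpkjhrkxhk" (len 13), cursors c1@6 c4@9 c2@10 c3@13, authorship ...1.1.2.2.33
After op 5 (insert('n')): buffer="udzhpknjhrnknxhkn" (len 17), cursors c1@7 c4@11 c2@13 c3@17, authorship ...1.11.2.422.333
After op 6 (delete): buffer="udzhpkjhrkxhk" (len 13), cursors c1@6 c4@9 c2@10 c3@13, authorship ...1.1.2.2.33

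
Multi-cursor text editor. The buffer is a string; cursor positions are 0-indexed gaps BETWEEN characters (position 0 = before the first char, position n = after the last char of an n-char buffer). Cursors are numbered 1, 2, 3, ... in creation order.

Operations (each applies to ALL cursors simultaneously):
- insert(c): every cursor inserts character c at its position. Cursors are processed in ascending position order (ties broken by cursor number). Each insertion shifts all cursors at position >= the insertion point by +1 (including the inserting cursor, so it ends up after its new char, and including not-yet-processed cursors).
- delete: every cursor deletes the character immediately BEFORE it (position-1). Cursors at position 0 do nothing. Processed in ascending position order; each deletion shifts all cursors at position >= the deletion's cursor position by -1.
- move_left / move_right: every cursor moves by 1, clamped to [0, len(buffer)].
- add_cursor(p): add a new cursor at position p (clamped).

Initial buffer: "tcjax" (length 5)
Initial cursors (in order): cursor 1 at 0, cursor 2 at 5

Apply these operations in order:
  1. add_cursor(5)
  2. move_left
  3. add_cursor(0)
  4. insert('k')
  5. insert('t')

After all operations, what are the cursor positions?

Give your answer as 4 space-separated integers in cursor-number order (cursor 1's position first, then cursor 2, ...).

After op 1 (add_cursor(5)): buffer="tcjax" (len 5), cursors c1@0 c2@5 c3@5, authorship .....
After op 2 (move_left): buffer="tcjax" (len 5), cursors c1@0 c2@4 c3@4, authorship .....
After op 3 (add_cursor(0)): buffer="tcjax" (len 5), cursors c1@0 c4@0 c2@4 c3@4, authorship .....
After op 4 (insert('k')): buffer="kktcjakkx" (len 9), cursors c1@2 c4@2 c2@8 c3@8, authorship 14....23.
After op 5 (insert('t')): buffer="kktttcjakkttx" (len 13), cursors c1@4 c4@4 c2@12 c3@12, authorship 1414....2323.

Answer: 4 12 12 4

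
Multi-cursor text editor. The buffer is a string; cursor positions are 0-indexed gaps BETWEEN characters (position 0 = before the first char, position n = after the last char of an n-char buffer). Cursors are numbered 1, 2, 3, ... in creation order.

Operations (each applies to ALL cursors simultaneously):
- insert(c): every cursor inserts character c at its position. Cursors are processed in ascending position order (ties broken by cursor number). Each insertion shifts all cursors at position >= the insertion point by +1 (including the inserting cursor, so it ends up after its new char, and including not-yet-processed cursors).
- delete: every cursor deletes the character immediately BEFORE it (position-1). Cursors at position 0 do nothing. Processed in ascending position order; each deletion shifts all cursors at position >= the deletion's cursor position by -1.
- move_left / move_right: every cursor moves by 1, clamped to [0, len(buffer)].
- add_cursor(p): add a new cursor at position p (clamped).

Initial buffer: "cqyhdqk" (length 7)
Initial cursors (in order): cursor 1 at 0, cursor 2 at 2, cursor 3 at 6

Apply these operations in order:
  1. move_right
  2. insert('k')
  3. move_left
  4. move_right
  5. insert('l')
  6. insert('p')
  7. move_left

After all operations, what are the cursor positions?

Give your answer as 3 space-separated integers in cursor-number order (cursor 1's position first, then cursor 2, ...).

Answer: 3 8 15

Derivation:
After op 1 (move_right): buffer="cqyhdqk" (len 7), cursors c1@1 c2@3 c3@7, authorship .......
After op 2 (insert('k')): buffer="ckqykhdqkk" (len 10), cursors c1@2 c2@5 c3@10, authorship .1..2....3
After op 3 (move_left): buffer="ckqykhdqkk" (len 10), cursors c1@1 c2@4 c3@9, authorship .1..2....3
After op 4 (move_right): buffer="ckqykhdqkk" (len 10), cursors c1@2 c2@5 c3@10, authorship .1..2....3
After op 5 (insert('l')): buffer="cklqyklhdqkkl" (len 13), cursors c1@3 c2@7 c3@13, authorship .11..22....33
After op 6 (insert('p')): buffer="cklpqyklphdqkklp" (len 16), cursors c1@4 c2@9 c3@16, authorship .111..222....333
After op 7 (move_left): buffer="cklpqyklphdqkklp" (len 16), cursors c1@3 c2@8 c3@15, authorship .111..222....333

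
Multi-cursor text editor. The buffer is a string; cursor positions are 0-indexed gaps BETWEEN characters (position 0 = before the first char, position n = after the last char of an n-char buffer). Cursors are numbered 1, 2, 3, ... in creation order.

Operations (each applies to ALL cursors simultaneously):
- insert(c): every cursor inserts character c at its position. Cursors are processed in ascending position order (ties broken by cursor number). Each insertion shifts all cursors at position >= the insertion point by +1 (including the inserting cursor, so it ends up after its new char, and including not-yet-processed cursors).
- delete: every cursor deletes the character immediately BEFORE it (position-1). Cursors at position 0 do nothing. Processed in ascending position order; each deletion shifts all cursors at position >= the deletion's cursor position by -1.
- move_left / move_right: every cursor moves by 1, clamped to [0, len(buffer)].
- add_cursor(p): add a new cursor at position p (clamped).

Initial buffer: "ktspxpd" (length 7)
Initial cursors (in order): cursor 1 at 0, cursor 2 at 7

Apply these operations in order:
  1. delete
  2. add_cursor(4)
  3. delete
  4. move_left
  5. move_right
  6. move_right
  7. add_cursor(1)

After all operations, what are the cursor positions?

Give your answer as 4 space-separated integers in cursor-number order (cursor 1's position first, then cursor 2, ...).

Answer: 2 4 4 1

Derivation:
After op 1 (delete): buffer="ktspxp" (len 6), cursors c1@0 c2@6, authorship ......
After op 2 (add_cursor(4)): buffer="ktspxp" (len 6), cursors c1@0 c3@4 c2@6, authorship ......
After op 3 (delete): buffer="ktsx" (len 4), cursors c1@0 c3@3 c2@4, authorship ....
After op 4 (move_left): buffer="ktsx" (len 4), cursors c1@0 c3@2 c2@3, authorship ....
After op 5 (move_right): buffer="ktsx" (len 4), cursors c1@1 c3@3 c2@4, authorship ....
After op 6 (move_right): buffer="ktsx" (len 4), cursors c1@2 c2@4 c3@4, authorship ....
After op 7 (add_cursor(1)): buffer="ktsx" (len 4), cursors c4@1 c1@2 c2@4 c3@4, authorship ....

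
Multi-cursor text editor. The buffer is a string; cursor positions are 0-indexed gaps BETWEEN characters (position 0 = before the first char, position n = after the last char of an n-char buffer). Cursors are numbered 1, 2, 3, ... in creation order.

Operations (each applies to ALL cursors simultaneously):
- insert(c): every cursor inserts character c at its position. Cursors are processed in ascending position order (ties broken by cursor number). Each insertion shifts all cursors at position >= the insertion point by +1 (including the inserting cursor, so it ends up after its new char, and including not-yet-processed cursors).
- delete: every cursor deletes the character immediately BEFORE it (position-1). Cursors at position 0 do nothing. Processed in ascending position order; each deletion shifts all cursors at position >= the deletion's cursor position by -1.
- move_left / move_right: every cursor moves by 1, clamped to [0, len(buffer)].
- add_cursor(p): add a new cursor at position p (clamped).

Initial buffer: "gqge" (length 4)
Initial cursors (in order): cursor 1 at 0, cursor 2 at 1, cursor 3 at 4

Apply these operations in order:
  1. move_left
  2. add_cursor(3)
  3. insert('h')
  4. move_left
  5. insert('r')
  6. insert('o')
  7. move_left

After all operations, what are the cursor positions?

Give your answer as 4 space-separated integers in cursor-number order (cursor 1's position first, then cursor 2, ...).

Answer: 4 4 13 13

Derivation:
After op 1 (move_left): buffer="gqge" (len 4), cursors c1@0 c2@0 c3@3, authorship ....
After op 2 (add_cursor(3)): buffer="gqge" (len 4), cursors c1@0 c2@0 c3@3 c4@3, authorship ....
After op 3 (insert('h')): buffer="hhgqghhe" (len 8), cursors c1@2 c2@2 c3@7 c4@7, authorship 12...34.
After op 4 (move_left): buffer="hhgqghhe" (len 8), cursors c1@1 c2@1 c3@6 c4@6, authorship 12...34.
After op 5 (insert('r')): buffer="hrrhgqghrrhe" (len 12), cursors c1@3 c2@3 c3@10 c4@10, authorship 1122...3344.
After op 6 (insert('o')): buffer="hrroohgqghrroohe" (len 16), cursors c1@5 c2@5 c3@14 c4@14, authorship 112122...334344.
After op 7 (move_left): buffer="hrroohgqghrroohe" (len 16), cursors c1@4 c2@4 c3@13 c4@13, authorship 112122...334344.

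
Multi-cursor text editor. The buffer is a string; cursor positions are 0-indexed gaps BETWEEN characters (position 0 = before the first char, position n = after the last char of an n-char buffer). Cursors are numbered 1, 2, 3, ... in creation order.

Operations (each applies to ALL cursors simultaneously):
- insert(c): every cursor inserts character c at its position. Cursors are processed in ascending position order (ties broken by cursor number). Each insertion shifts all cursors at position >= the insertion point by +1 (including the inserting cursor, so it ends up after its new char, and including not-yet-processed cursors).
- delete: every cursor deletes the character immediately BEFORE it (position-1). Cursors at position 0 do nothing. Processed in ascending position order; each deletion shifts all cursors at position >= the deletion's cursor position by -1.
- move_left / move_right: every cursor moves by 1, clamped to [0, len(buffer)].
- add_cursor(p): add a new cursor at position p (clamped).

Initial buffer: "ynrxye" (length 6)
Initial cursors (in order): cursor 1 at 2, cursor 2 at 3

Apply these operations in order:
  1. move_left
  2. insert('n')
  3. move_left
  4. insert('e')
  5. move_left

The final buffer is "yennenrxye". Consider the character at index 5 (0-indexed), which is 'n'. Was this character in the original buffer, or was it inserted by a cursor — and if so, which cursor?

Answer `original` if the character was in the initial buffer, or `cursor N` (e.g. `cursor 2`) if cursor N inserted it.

Answer: cursor 2

Derivation:
After op 1 (move_left): buffer="ynrxye" (len 6), cursors c1@1 c2@2, authorship ......
After op 2 (insert('n')): buffer="ynnnrxye" (len 8), cursors c1@2 c2@4, authorship .1.2....
After op 3 (move_left): buffer="ynnnrxye" (len 8), cursors c1@1 c2@3, authorship .1.2....
After op 4 (insert('e')): buffer="yennenrxye" (len 10), cursors c1@2 c2@5, authorship .11.22....
After op 5 (move_left): buffer="yennenrxye" (len 10), cursors c1@1 c2@4, authorship .11.22....
Authorship (.=original, N=cursor N): . 1 1 . 2 2 . . . .
Index 5: author = 2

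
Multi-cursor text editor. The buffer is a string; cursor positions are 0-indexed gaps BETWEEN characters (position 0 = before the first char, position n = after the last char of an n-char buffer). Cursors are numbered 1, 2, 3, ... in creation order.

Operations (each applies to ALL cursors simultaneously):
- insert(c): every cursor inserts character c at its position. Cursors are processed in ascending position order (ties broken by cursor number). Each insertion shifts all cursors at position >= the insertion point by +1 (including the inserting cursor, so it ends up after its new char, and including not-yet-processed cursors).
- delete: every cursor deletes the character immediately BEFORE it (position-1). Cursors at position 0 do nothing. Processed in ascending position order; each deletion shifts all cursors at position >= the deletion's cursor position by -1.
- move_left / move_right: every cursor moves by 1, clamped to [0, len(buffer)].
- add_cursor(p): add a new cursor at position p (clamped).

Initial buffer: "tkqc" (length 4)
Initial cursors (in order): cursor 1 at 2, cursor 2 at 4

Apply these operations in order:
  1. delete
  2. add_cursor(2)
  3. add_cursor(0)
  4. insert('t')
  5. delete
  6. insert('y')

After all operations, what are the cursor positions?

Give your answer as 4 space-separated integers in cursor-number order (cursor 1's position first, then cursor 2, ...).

After op 1 (delete): buffer="tq" (len 2), cursors c1@1 c2@2, authorship ..
After op 2 (add_cursor(2)): buffer="tq" (len 2), cursors c1@1 c2@2 c3@2, authorship ..
After op 3 (add_cursor(0)): buffer="tq" (len 2), cursors c4@0 c1@1 c2@2 c3@2, authorship ..
After op 4 (insert('t')): buffer="tttqtt" (len 6), cursors c4@1 c1@3 c2@6 c3@6, authorship 4.1.23
After op 5 (delete): buffer="tq" (len 2), cursors c4@0 c1@1 c2@2 c3@2, authorship ..
After op 6 (insert('y')): buffer="ytyqyy" (len 6), cursors c4@1 c1@3 c2@6 c3@6, authorship 4.1.23

Answer: 3 6 6 1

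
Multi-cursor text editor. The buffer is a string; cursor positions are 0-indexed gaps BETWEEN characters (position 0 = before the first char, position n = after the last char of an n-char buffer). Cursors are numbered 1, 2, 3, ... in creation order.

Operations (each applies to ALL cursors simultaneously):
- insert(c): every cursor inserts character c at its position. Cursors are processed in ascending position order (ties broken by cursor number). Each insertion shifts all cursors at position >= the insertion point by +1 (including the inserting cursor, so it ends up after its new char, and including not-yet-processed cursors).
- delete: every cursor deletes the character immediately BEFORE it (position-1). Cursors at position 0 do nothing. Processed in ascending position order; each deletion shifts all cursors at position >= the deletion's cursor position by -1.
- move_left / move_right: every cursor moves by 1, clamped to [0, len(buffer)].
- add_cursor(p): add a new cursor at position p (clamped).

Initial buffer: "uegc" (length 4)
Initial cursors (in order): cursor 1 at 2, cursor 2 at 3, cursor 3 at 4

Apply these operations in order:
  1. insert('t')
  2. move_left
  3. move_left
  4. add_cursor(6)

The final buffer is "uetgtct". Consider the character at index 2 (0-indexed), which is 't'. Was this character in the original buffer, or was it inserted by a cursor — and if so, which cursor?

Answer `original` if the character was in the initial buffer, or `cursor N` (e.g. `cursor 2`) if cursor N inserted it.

Answer: cursor 1

Derivation:
After op 1 (insert('t')): buffer="uetgtct" (len 7), cursors c1@3 c2@5 c3@7, authorship ..1.2.3
After op 2 (move_left): buffer="uetgtct" (len 7), cursors c1@2 c2@4 c3@6, authorship ..1.2.3
After op 3 (move_left): buffer="uetgtct" (len 7), cursors c1@1 c2@3 c3@5, authorship ..1.2.3
After op 4 (add_cursor(6)): buffer="uetgtct" (len 7), cursors c1@1 c2@3 c3@5 c4@6, authorship ..1.2.3
Authorship (.=original, N=cursor N): . . 1 . 2 . 3
Index 2: author = 1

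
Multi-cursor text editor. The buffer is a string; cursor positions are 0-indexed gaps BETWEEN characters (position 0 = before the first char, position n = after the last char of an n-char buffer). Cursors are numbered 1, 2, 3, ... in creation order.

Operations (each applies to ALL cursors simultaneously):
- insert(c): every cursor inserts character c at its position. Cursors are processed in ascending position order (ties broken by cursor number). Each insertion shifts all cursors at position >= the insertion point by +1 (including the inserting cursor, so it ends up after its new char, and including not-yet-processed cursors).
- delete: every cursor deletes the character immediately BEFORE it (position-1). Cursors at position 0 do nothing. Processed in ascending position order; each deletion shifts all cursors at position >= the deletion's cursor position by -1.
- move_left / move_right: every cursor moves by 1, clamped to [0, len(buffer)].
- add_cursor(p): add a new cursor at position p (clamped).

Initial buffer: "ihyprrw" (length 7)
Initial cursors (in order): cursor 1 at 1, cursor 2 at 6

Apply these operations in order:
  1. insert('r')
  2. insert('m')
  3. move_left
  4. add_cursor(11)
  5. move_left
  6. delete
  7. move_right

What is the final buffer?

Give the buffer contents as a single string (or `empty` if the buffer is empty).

Answer: rmhyprrw

Derivation:
After op 1 (insert('r')): buffer="irhyprrrw" (len 9), cursors c1@2 c2@8, authorship .1.....2.
After op 2 (insert('m')): buffer="irmhyprrrmw" (len 11), cursors c1@3 c2@10, authorship .11.....22.
After op 3 (move_left): buffer="irmhyprrrmw" (len 11), cursors c1@2 c2@9, authorship .11.....22.
After op 4 (add_cursor(11)): buffer="irmhyprrrmw" (len 11), cursors c1@2 c2@9 c3@11, authorship .11.....22.
After op 5 (move_left): buffer="irmhyprrrmw" (len 11), cursors c1@1 c2@8 c3@10, authorship .11.....22.
After op 6 (delete): buffer="rmhyprrw" (len 8), cursors c1@0 c2@6 c3@7, authorship 11....2.
After op 7 (move_right): buffer="rmhyprrw" (len 8), cursors c1@1 c2@7 c3@8, authorship 11....2.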